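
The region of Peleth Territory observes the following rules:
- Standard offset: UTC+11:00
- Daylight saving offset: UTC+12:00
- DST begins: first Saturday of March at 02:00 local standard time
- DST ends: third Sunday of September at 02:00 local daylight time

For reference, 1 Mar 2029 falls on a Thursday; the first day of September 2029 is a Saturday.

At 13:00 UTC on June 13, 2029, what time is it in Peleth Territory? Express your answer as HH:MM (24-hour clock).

01:00

1 March 2029 is a Thursday, so the first Saturday is March 3.
1 September 2029 is a Saturday, so the first Sunday is September 2 and the third is September 16.
At the standard offset (UTC+11:00), 13:00 UTC + 11h = 00:00 Peleth Territory standard time (rolling into the next day, 14 June 2029).
The standard-time date in Peleth Territory, June 14, 2029, falls between 3 March and 16 September, so daylight saving is in effect and Peleth Territory is at UTC+12:00.
13:00 UTC + 12h = 01:00 local (rolling into the next day, 14 June 2029).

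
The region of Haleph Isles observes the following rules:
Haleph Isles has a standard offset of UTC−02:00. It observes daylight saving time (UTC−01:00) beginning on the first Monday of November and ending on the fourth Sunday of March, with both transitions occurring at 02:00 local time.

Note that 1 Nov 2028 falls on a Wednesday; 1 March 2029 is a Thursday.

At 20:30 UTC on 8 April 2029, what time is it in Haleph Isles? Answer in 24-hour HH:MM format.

1 November 2028 is a Wednesday, so the first Monday is November 6.
1 March 2029 is a Thursday, so the first Sunday is March 4 and the fourth is March 25.
At the standard offset (UTC−02:00), 20:30 UTC − 2h = 18:30 Haleph Isles standard time.
The standard-time date in Haleph Isles, 8 April 2029, is outside the daylight-saving period (6 November 2028 – 25 March 2029), so Haleph Isles is on standard time, UTC−02:00.
20:30 UTC − 2h = 18:30 local.

18:30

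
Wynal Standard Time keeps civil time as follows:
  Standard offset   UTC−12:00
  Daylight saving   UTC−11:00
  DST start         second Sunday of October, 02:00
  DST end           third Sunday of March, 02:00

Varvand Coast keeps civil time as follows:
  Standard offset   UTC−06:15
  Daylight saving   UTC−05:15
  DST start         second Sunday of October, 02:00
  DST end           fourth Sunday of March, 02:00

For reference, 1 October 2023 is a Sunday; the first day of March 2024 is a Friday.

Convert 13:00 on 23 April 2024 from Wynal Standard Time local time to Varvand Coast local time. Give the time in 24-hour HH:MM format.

18:45

1 October 2023 is a Sunday, so the first Sunday is October 1 and the second is October 8.
1 March 2024 is a Friday, so the first Sunday is March 3 and the third is March 17.
Daylight saving runs 8 October 2023 – 17 March 2024; 23 April 2024 is outside that window, so Wynal Standard Time is on standard time at UTC−12:00.
13:00 Wynal Standard Time + 12h = 01:00 UTC (rolling into the next day, 24 April 2024).
1 October 2023 is a Sunday, so the first Sunday is October 1 and the second is October 8.
1 March 2024 is a Friday, so the first Sunday is March 3 and the fourth is March 24.
At the standard offset (UTC−06:15), 01:00 UTC − 6h15m = 18:45 Varvand Coast standard time (rolling into the previous day, 23 April 2024).
The standard-time date in Varvand Coast, 23 April 2024, does not fall between 8 October 2023 and 24 March 2024, so daylight saving is not in effect and Varvand Coast is at UTC−06:15.
01:00 UTC − 6h15m = 18:45 Varvand Coast (rolling into the previous day, 23 April 2024).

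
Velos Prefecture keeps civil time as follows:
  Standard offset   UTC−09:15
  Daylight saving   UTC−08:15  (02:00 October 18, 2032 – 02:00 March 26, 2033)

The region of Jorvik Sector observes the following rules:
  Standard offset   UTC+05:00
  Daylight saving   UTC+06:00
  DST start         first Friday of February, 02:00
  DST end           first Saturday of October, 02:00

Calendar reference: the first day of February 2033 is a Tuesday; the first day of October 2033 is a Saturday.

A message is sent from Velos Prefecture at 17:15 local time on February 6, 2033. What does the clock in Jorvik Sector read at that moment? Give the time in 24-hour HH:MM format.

07:30

Daylight saving runs 18 October 2032 – 26 March 2033; February 6, 2033 is inside that window, so Velos Prefecture is at UTC−08:15.
17:15 Velos Prefecture + 8h15m = 01:30 UTC (rolling into the next day, 7 February 2033).
1 February 2033 is a Tuesday, so the first Friday is February 4.
1 October 2033 is a Saturday, so the first Saturday is October 1.
At the standard offset (UTC+05:00), 01:30 UTC + 5h = 06:30 Jorvik Sector standard time.
The standard-time date in Jorvik Sector, February 7, 2033, falls between 4 February and 1 October, so daylight saving is in effect and Jorvik Sector is at UTC+06:00.
01:30 UTC + 6h = 07:30 Jorvik Sector.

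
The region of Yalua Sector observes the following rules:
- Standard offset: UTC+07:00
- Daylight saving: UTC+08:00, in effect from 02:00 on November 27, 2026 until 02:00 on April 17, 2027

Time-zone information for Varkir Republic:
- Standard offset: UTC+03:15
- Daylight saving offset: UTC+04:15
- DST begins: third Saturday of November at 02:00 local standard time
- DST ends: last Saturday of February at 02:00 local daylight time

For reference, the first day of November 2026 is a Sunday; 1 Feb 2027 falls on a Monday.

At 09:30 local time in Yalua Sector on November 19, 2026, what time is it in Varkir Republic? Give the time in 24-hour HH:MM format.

05:45

November 19, 2026 is outside the daylight-saving period (27 November 2026 – 17 April 2027), so Yalua Sector is on standard time, UTC+07:00.
09:30 Yalua Sector − 7h = 02:30 UTC.
1 November 2026 is a Sunday, so the first Saturday is November 7 and the third is November 21.
1 February 2027 is a Monday, so Saturdays fall on 6, 13, 20, 27; the last is February 27.
At the standard offset (UTC+03:15), 02:30 UTC + 3h15m = 05:45 Varkir Republic standard time.
The standard-time date in Varkir Republic, November 19, 2026, is outside the daylight-saving period (21 November 2026 – 27 February 2027), so Varkir Republic is on standard time, UTC+03:15.
02:30 UTC + 3h15m = 05:45 Varkir Republic.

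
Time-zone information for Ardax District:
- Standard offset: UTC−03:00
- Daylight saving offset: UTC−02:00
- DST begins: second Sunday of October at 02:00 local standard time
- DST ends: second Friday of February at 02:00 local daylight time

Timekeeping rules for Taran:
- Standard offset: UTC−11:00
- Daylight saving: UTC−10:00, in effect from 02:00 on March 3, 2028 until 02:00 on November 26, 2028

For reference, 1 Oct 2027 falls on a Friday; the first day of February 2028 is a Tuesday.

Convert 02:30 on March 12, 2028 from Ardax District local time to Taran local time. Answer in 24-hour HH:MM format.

19:30

1 October 2027 is a Friday, so the first Sunday is October 3 and the second is October 10.
1 February 2028 is a Tuesday, so the first Friday is February 4 and the second is February 11.
March 12, 2028 does not fall between 10 October 2027 and 11 February 2028, so daylight saving is not in effect and Ardax District is at UTC−03:00.
02:30 Ardax District + 3h = 05:30 UTC.
At the standard offset (UTC−11:00), 05:30 UTC − 11h = 18:30 Taran standard time (rolling into the previous day, 11 March 2028).
Daylight saving runs 3 March – 26 November; the standard-time date in Taran, March 11, 2028, is inside that window, so Taran is at UTC−10:00.
05:30 UTC − 10h = 19:30 Taran (rolling into the previous day, 11 March 2028).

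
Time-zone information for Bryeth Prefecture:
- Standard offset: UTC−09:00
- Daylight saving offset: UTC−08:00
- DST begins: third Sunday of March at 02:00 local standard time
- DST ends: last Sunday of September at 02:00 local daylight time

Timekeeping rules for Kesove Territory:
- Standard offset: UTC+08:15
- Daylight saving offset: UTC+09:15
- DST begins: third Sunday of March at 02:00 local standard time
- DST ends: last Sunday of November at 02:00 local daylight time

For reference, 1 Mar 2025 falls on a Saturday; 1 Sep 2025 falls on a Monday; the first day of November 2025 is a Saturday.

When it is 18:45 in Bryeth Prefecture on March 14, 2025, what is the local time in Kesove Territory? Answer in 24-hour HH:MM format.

12:00

1 March 2025 is a Saturday, so the first Sunday is March 2 and the third is March 16.
1 September 2025 is a Monday, so Sundays fall on 7, 14, 21, 28; the last is September 28.
Daylight saving runs 16 March – 28 September; March 14, 2025 is outside that window, so Bryeth Prefecture is on standard time at UTC−09:00.
18:45 Bryeth Prefecture + 9h = 03:45 UTC (rolling into the next day, 15 March 2025).
1 March 2025 is a Saturday, so the first Sunday is March 2 and the third is March 16.
1 November 2025 is a Saturday, so Sundays fall on 2, 9, 16, 23, 30; the last is November 30.
At the standard offset (UTC+08:15), 03:45 UTC + 8h15m = 12:00 Kesove Territory standard time.
Daylight saving runs 16 March – 30 November; the standard-time date in Kesove Territory, March 15, 2025, is outside that window, so Kesove Territory is on standard time at UTC+08:15.
03:45 UTC + 8h15m = 12:00 Kesove Territory.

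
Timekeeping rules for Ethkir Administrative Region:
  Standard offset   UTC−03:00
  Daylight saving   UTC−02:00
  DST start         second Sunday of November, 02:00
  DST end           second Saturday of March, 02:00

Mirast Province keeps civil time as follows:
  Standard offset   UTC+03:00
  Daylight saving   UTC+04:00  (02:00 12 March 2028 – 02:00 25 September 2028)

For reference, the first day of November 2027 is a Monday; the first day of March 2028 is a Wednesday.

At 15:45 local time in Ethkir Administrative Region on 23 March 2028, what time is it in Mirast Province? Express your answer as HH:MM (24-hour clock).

1 November 2027 is a Monday, so the first Sunday is November 7 and the second is November 14.
1 March 2028 is a Wednesday, so the first Saturday is March 4 and the second is March 11.
Daylight saving runs 14 November 2027 – 11 March 2028; 23 March 2028 is outside that window, so Ethkir Administrative Region is on standard time at UTC−03:00.
15:45 Ethkir Administrative Region + 3h = 18:45 UTC.
At the standard offset (UTC+03:00), 18:45 UTC + 3h = 21:45 Mirast Province standard time.
The standard-time date in Mirast Province, 23 March 2028, falls between 12 March and 25 September, so daylight saving is in effect and Mirast Province is at UTC+04:00.
18:45 UTC + 4h = 22:45 Mirast Province.

22:45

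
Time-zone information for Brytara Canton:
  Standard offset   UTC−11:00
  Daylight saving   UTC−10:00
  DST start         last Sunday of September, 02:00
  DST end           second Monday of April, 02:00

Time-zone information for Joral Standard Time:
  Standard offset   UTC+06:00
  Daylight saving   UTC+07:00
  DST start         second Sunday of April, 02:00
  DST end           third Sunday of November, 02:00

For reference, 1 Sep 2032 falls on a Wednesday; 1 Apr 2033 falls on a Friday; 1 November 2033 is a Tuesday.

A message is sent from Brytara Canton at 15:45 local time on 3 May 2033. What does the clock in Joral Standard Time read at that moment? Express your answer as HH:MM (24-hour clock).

1 September 2032 is a Wednesday, so Sundays fall on 5, 12, 19, 26; the last is September 26.
1 April 2033 is a Friday, so the first Monday is April 4 and the second is April 11.
3 May 2033 does not fall between 26 September 2032 and 11 April 2033, so daylight saving is not in effect and Brytara Canton is at UTC−11:00.
15:45 Brytara Canton + 11h = 02:45 UTC (rolling into the next day, 4 May 2033).
1 April 2033 is a Friday, so the first Sunday is April 3 and the second is April 10.
1 November 2033 is a Tuesday, so the first Sunday is November 6 and the third is November 20.
At the standard offset (UTC+06:00), 02:45 UTC + 6h = 08:45 Joral Standard Time standard time.
Daylight saving runs 10 April – 20 November; the standard-time date in Joral Standard Time, 4 May 2033, is inside that window, so Joral Standard Time is at UTC+07:00.
02:45 UTC + 7h = 09:45 Joral Standard Time.

09:45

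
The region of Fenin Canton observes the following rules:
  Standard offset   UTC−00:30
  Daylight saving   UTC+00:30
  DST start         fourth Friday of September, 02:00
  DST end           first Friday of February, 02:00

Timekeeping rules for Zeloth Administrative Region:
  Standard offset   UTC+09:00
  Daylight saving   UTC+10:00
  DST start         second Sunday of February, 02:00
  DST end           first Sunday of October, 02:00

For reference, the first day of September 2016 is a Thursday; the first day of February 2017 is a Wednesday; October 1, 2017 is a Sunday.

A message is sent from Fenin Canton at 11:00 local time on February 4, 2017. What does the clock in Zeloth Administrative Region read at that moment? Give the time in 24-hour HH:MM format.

20:30

1 September 2016 is a Thursday, so the first Friday is September 2 and the fourth is September 23.
1 February 2017 is a Wednesday, so the first Friday is February 3.
February 4, 2017 is outside the daylight-saving period (23 September 2016 – 3 February 2017), so Fenin Canton is on standard time, UTC−00:30.
11:00 Fenin Canton + 0h30m = 11:30 UTC.
1 February 2017 is a Wednesday, so the first Sunday is February 5 and the second is February 12.
1 October 2017 is a Sunday, so the first Sunday is October 1.
At the standard offset (UTC+09:00), 11:30 UTC + 9h = 20:30 Zeloth Administrative Region standard time.
Daylight saving runs 12 February – 1 October; the standard-time date in Zeloth Administrative Region, February 4, 2017, is outside that window, so Zeloth Administrative Region is on standard time at UTC+09:00.
11:30 UTC + 9h = 20:30 Zeloth Administrative Region.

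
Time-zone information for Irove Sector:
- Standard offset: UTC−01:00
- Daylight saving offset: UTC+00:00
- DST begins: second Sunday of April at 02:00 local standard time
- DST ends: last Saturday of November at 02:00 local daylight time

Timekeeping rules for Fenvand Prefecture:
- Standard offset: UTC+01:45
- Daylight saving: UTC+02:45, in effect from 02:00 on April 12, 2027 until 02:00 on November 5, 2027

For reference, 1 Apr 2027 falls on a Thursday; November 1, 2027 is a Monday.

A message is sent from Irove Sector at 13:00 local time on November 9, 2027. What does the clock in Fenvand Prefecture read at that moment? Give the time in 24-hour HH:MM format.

1 April 2027 is a Thursday, so the first Sunday is April 4 and the second is April 11.
1 November 2027 is a Monday, so Saturdays fall on 6, 13, 20, 27; the last is November 27.
November 9, 2027 lies within the daylight-saving period (11 April – 27 November), so Irove Sector is on daylight time, UTC+00:00.
13:00 Irove Sector − 0h = 13:00 UTC.
At the standard offset (UTC+01:45), 13:00 UTC + 1h45m = 14:45 Fenvand Prefecture standard time.
The standard-time date in Fenvand Prefecture, November 9, 2027, is outside the daylight-saving period (12 April – 5 November), so Fenvand Prefecture is on standard time, UTC+01:45.
13:00 UTC + 1h45m = 14:45 Fenvand Prefecture.

14:45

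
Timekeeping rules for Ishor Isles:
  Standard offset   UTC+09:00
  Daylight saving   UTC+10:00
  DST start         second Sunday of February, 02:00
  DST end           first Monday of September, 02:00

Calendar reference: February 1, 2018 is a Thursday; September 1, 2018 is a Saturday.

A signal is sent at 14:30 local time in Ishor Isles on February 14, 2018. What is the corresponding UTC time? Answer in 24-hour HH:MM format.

04:30

1 February 2018 is a Thursday, so the first Sunday is February 4 and the second is February 11.
1 September 2018 is a Saturday, so the first Monday is September 3.
February 14, 2018 falls between 11 February and 3 September, so daylight saving is in effect and Ishor Isles is at UTC+10:00.
14:30 local − 10h = 04:30 UTC.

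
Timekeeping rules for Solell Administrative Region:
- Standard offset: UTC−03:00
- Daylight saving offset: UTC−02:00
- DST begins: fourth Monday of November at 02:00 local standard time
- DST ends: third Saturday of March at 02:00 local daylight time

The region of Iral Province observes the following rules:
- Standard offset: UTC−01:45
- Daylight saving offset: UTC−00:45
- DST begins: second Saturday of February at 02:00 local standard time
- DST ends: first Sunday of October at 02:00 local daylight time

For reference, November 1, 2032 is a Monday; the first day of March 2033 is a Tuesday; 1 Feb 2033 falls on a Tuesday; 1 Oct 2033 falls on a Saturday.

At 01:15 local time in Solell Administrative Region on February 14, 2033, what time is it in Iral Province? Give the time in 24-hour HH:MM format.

1 November 2032 is a Monday, so the first Monday is November 1 and the fourth is November 22.
1 March 2033 is a Tuesday, so the first Saturday is March 5 and the third is March 19.
February 14, 2033 falls between 22 November 2032 and 19 March 2033, so daylight saving is in effect and Solell Administrative Region is at UTC−02:00.
01:15 Solell Administrative Region + 2h = 03:15 UTC.
1 February 2033 is a Tuesday, so the first Saturday is February 5 and the second is February 12.
1 October 2033 is a Saturday, so the first Sunday is October 2.
At the standard offset (UTC−01:45), 03:15 UTC − 1h45m = 01:30 Iral Province standard time.
The standard-time date in Iral Province, February 14, 2033, falls between 12 February and 2 October, so daylight saving is in effect and Iral Province is at UTC−00:45.
03:15 UTC − 0h45m = 02:30 Iral Province.

02:30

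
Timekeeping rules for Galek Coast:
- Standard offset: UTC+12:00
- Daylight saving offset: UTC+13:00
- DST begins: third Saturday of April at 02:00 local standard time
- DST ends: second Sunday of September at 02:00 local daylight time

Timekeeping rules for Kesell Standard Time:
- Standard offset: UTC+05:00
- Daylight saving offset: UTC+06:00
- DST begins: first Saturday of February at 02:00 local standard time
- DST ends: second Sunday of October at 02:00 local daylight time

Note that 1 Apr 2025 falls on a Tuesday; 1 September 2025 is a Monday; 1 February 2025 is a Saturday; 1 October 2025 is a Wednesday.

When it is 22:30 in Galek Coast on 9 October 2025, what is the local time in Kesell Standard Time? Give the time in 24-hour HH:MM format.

16:30

1 April 2025 is a Tuesday, so the first Saturday is April 5 and the third is April 19.
1 September 2025 is a Monday, so the first Sunday is September 7 and the second is September 14.
Daylight saving runs 19 April – 14 September; 9 October 2025 is outside that window, so Galek Coast is on standard time at UTC+12:00.
22:30 Galek Coast − 12h = 10:30 UTC.
1 February 2025 is a Saturday, so the first Saturday is February 1.
1 October 2025 is a Wednesday, so the first Sunday is October 5 and the second is October 12.
At the standard offset (UTC+05:00), 10:30 UTC + 5h = 15:30 Kesell Standard Time standard time.
The standard-time date in Kesell Standard Time, 9 October 2025, falls between 1 February and 12 October, so daylight saving is in effect and Kesell Standard Time is at UTC+06:00.
10:30 UTC + 6h = 16:30 Kesell Standard Time.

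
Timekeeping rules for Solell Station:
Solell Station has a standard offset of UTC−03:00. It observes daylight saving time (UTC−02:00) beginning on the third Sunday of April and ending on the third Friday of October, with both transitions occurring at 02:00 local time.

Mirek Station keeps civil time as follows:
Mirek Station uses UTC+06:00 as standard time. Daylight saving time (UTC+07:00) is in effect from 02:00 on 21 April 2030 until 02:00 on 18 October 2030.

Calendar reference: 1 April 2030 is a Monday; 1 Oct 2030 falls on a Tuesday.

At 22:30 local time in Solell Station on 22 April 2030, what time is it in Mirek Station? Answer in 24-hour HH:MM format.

1 April 2030 is a Monday, so the first Sunday is April 7 and the third is April 21.
1 October 2030 is a Tuesday, so the first Friday is October 4 and the third is October 18.
Daylight saving runs 21 April – 18 October; 22 April 2030 is inside that window, so Solell Station is at UTC−02:00.
22:30 Solell Station + 2h = 00:30 UTC (rolling into the next day, 23 April 2030).
At the standard offset (UTC+06:00), 00:30 UTC + 6h = 06:30 Mirek Station standard time.
The standard-time date in Mirek Station, 23 April 2030, lies within the daylight-saving period (21 April – 18 October), so Mirek Station is on daylight time, UTC+07:00.
00:30 UTC + 7h = 07:30 Mirek Station.

07:30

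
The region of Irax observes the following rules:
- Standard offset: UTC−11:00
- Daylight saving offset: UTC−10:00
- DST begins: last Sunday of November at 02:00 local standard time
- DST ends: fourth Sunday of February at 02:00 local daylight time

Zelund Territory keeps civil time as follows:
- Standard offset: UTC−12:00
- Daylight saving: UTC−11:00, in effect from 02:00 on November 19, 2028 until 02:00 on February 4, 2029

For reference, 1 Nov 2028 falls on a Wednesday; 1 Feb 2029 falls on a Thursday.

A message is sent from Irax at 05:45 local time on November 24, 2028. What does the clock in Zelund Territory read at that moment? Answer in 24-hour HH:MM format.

05:45

1 November 2028 is a Wednesday, so Sundays fall on 5, 12, 19, 26; the last is November 26.
1 February 2029 is a Thursday, so the first Sunday is February 4 and the fourth is February 25.
Daylight saving runs 26 November 2028 – 25 February 2029; November 24, 2028 is outside that window, so Irax is on standard time at UTC−11:00.
05:45 Irax + 11h = 16:45 UTC.
At the standard offset (UTC−12:00), 16:45 UTC − 12h = 04:45 Zelund Territory standard time.
The standard-time date in Zelund Territory, November 24, 2028, lies within the daylight-saving period (19 November 2028 – 4 February 2029), so Zelund Territory is on daylight time, UTC−11:00.
16:45 UTC − 11h = 05:45 Zelund Territory.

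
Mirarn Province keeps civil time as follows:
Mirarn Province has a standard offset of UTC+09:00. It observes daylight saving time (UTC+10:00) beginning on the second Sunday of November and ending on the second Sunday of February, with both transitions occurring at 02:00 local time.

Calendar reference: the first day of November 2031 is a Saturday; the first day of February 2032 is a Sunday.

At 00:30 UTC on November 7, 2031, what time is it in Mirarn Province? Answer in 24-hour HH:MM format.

09:30

1 November 2031 is a Saturday, so the first Sunday is November 2 and the second is November 9.
1 February 2032 is a Sunday, so the first Sunday is February 1 and the second is February 8.
At the standard offset (UTC+09:00), 00:30 UTC + 9h = 09:30 Mirarn Province standard time.
Daylight saving runs 9 November 2031 – 8 February 2032; the standard-time date in Mirarn Province, November 7, 2031, is outside that window, so Mirarn Province is on standard time at UTC+09:00.
00:30 UTC + 9h = 09:30 local.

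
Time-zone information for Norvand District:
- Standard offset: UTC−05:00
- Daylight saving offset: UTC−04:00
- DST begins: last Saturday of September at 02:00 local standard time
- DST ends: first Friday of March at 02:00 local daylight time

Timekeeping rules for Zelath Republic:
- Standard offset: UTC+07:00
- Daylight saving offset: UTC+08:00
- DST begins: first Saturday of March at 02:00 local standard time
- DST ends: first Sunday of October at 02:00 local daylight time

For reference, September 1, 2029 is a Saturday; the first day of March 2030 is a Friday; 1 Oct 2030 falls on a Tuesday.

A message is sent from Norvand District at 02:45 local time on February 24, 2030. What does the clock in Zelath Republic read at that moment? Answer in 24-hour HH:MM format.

1 September 2029 is a Saturday, so Saturdays fall on 1, 8, 15, 22, 29; the last is September 29.
1 March 2030 is a Friday, so the first Friday is March 1.
Daylight saving runs 29 September 2029 – 1 March 2030; February 24, 2030 is inside that window, so Norvand District is at UTC−04:00.
02:45 Norvand District + 4h = 06:45 UTC.
1 March 2030 is a Friday, so the first Saturday is March 2.
1 October 2030 is a Tuesday, so the first Sunday is October 6.
At the standard offset (UTC+07:00), 06:45 UTC + 7h = 13:45 Zelath Republic standard time.
The standard-time date in Zelath Republic, February 24, 2030, is outside the daylight-saving period (2 March – 6 October), so Zelath Republic is on standard time, UTC+07:00.
06:45 UTC + 7h = 13:45 Zelath Republic.

13:45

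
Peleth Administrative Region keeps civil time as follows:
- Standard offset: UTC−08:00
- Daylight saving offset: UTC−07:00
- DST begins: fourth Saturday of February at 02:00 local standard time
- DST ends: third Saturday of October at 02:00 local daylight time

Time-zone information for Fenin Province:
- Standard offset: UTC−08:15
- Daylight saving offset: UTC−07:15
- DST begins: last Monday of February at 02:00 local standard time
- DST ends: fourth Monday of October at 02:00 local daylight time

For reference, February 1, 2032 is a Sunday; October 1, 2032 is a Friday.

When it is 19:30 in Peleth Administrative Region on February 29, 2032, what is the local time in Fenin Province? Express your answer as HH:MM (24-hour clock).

1 February 2032 is a Sunday, so the first Saturday is February 7 and the fourth is February 28.
1 October 2032 is a Friday, so the first Saturday is October 2 and the third is October 16.
February 29, 2032 lies within the daylight-saving period (28 February – 16 October), so Peleth Administrative Region is on daylight time, UTC−07:00.
19:30 Peleth Administrative Region + 7h = 02:30 UTC (rolling into the next day, 1 March 2032).
1 February 2032 is a Sunday, so Mondays fall on 2, 9, 16, 23; the last is February 23.
1 October 2032 is a Friday, so the first Monday is October 4 and the fourth is October 25.
At the standard offset (UTC−08:15), 02:30 UTC − 8h15m = 18:15 Fenin Province standard time (rolling into the previous day, 29 February 2032).
The standard-time date in Fenin Province, February 29, 2032, lies within the daylight-saving period (23 February – 25 October), so Fenin Province is on daylight time, UTC−07:15.
02:30 UTC − 7h15m = 19:15 Fenin Province (rolling into the previous day, 29 February 2032).

19:15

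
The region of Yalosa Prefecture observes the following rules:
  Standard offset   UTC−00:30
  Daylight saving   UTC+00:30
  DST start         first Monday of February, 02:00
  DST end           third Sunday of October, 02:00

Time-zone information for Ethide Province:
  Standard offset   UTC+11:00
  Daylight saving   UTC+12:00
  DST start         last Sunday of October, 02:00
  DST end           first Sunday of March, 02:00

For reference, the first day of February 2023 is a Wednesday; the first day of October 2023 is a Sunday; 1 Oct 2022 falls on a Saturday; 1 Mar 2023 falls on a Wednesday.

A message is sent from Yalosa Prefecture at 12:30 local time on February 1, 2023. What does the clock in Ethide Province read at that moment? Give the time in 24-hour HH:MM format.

1 February 2023 is a Wednesday, so the first Monday is February 6.
1 October 2023 is a Sunday, so the first Sunday is October 1 and the third is October 15.
February 1, 2023 is outside the daylight-saving period (6 February – 15 October), so Yalosa Prefecture is on standard time, UTC−00:30.
12:30 Yalosa Prefecture + 0h30m = 13:00 UTC.
1 October 2022 is a Saturday, so Sundays fall on 2, 9, 16, 23, 30; the last is October 30.
1 March 2023 is a Wednesday, so the first Sunday is March 5.
At the standard offset (UTC+11:00), 13:00 UTC + 11h = 00:00 Ethide Province standard time (rolling into the next day, 2 February 2023).
Daylight saving runs 30 October 2022 – 5 March 2023; the standard-time date in Ethide Province, February 2, 2023, is inside that window, so Ethide Province is at UTC+12:00.
13:00 UTC + 12h = 01:00 Ethide Province (rolling into the next day, 2 February 2023).

01:00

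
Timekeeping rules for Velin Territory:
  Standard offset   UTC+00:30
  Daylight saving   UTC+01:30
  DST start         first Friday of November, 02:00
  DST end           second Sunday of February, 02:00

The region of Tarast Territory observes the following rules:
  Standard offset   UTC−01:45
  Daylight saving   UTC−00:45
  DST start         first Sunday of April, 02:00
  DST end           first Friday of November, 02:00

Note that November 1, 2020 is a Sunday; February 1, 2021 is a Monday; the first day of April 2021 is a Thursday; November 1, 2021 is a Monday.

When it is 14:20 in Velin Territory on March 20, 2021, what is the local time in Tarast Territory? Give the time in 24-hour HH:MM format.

12:05

1 November 2020 is a Sunday, so the first Friday is November 6.
1 February 2021 is a Monday, so the first Sunday is February 7 and the second is February 14.
Daylight saving runs 6 November 2020 – 14 February 2021; March 20, 2021 is outside that window, so Velin Territory is on standard time at UTC+00:30.
14:20 Velin Territory − 0h30m = 13:50 UTC.
1 April 2021 is a Thursday, so the first Sunday is April 4.
1 November 2021 is a Monday, so the first Friday is November 5.
At the standard offset (UTC−01:45), 13:50 UTC − 1h45m = 12:05 Tarast Territory standard time.
The standard-time date in Tarast Territory, March 20, 2021, is outside the daylight-saving period (4 April – 5 November), so Tarast Territory is on standard time, UTC−01:45.
13:50 UTC − 1h45m = 12:05 Tarast Territory.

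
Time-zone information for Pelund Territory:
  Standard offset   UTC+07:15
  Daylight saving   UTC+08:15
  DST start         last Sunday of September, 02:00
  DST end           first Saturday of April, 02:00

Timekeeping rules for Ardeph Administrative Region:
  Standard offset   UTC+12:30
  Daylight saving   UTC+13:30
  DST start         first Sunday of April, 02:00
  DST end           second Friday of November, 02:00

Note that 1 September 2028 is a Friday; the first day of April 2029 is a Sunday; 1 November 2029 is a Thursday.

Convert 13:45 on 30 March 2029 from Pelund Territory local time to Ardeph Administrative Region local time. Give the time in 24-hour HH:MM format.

18:00

1 September 2028 is a Friday, so Sundays fall on 3, 10, 17, 24; the last is September 24.
1 April 2029 is a Sunday, so the first Saturday is April 7.
Daylight saving runs 24 September 2028 – 7 April 2029; 30 March 2029 is inside that window, so Pelund Territory is at UTC+08:15.
13:45 Pelund Territory − 8h15m = 05:30 UTC.
1 April 2029 is a Sunday, so the first Sunday is April 1.
1 November 2029 is a Thursday, so the first Friday is November 2 and the second is November 9.
At the standard offset (UTC+12:30), 05:30 UTC + 12h30m = 18:00 Ardeph Administrative Region standard time.
Daylight saving runs 1 April – 9 November; the standard-time date in Ardeph Administrative Region, 30 March 2029, is outside that window, so Ardeph Administrative Region is on standard time at UTC+12:30.
05:30 UTC + 12h30m = 18:00 Ardeph Administrative Region.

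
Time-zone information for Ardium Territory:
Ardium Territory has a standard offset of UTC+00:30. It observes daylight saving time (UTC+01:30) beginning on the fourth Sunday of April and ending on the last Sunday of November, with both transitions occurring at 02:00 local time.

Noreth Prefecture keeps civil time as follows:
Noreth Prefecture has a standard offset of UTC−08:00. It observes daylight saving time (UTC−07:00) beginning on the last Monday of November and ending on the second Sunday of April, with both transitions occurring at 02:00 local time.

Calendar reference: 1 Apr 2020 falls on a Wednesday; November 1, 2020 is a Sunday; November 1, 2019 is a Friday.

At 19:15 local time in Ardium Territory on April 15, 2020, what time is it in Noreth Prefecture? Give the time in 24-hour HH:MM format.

1 April 2020 is a Wednesday, so the first Sunday is April 5 and the fourth is April 26.
1 November 2020 is a Sunday, so Sundays fall on 1, 8, 15, 22, 29; the last is November 29.
April 15, 2020 is outside the daylight-saving period (26 April – 29 November), so Ardium Territory is on standard time, UTC+00:30.
19:15 Ardium Territory − 0h30m = 18:45 UTC.
1 November 2019 is a Friday, so Mondays fall on 4, 11, 18, 25; the last is November 25.
1 April 2020 is a Wednesday, so the first Sunday is April 5 and the second is April 12.
At the standard offset (UTC−08:00), 18:45 UTC − 8h = 10:45 Noreth Prefecture standard time.
Daylight saving runs 25 November 2019 – 12 April 2020; the standard-time date in Noreth Prefecture, April 15, 2020, is outside that window, so Noreth Prefecture is on standard time at UTC−08:00.
18:45 UTC − 8h = 10:45 Noreth Prefecture.

10:45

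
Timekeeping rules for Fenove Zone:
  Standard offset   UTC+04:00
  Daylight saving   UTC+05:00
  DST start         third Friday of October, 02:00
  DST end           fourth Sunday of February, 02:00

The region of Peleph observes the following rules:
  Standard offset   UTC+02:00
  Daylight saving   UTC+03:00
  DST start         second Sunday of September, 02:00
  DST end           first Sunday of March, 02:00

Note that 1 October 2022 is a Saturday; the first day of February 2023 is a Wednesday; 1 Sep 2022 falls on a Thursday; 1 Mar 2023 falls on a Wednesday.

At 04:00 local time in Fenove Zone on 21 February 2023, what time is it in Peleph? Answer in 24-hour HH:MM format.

02:00

1 October 2022 is a Saturday, so the first Friday is October 7 and the third is October 21.
1 February 2023 is a Wednesday, so the first Sunday is February 5 and the fourth is February 26.
21 February 2023 lies within the daylight-saving period (21 October 2022 – 26 February 2023), so Fenove Zone is on daylight time, UTC+05:00.
04:00 Fenove Zone − 5h = 23:00 UTC (rolling into the previous day, 20 February 2023).
1 September 2022 is a Thursday, so the first Sunday is September 4 and the second is September 11.
1 March 2023 is a Wednesday, so the first Sunday is March 5.
At the standard offset (UTC+02:00), 23:00 UTC + 2h = 01:00 Peleph standard time (rolling into the next day, 21 February 2023).
The standard-time date in Peleph, 21 February 2023, lies within the daylight-saving period (11 September 2022 – 5 March 2023), so Peleph is on daylight time, UTC+03:00.
23:00 UTC + 3h = 02:00 Peleph (rolling into the next day, 21 February 2023).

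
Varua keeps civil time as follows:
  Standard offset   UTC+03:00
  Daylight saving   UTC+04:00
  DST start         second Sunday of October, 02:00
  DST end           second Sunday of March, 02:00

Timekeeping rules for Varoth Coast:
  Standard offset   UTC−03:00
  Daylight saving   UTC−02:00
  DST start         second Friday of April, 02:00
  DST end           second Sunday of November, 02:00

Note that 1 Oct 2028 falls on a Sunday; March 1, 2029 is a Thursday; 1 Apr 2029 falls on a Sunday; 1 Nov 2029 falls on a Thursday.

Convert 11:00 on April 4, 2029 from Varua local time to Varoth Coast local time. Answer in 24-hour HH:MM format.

05:00

1 October 2028 is a Sunday, so the first Sunday is October 1 and the second is October 8.
1 March 2029 is a Thursday, so the first Sunday is March 4 and the second is March 11.
April 4, 2029 is outside the daylight-saving period (8 October 2028 – 11 March 2029), so Varua is on standard time, UTC+03:00.
11:00 Varua − 3h = 08:00 UTC.
1 April 2029 is a Sunday, so the first Friday is April 6 and the second is April 13.
1 November 2029 is a Thursday, so the first Sunday is November 4 and the second is November 11.
At the standard offset (UTC−03:00), 08:00 UTC − 3h = 05:00 Varoth Coast standard time.
The standard-time date in Varoth Coast, April 4, 2029, is outside the daylight-saving period (13 April – 11 November), so Varoth Coast is on standard time, UTC−03:00.
08:00 UTC − 3h = 05:00 Varoth Coast.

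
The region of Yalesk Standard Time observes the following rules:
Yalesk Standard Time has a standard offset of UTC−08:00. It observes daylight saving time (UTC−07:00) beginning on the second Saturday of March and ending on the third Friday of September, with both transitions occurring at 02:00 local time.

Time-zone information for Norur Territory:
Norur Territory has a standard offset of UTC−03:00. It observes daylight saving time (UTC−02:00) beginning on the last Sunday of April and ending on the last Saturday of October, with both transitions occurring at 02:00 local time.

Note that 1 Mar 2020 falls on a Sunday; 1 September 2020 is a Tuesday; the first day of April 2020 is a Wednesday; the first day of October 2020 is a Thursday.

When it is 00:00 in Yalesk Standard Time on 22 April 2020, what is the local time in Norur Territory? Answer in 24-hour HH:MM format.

04:00

1 March 2020 is a Sunday, so the first Saturday is March 7 and the second is March 14.
1 September 2020 is a Tuesday, so the first Friday is September 4 and the third is September 18.
22 April 2020 lies within the daylight-saving period (14 March – 18 September), so Yalesk Standard Time is on daylight time, UTC−07:00.
00:00 Yalesk Standard Time + 7h = 07:00 UTC.
1 April 2020 is a Wednesday, so Sundays fall on 5, 12, 19, 26; the last is April 26.
1 October 2020 is a Thursday, so Saturdays fall on 3, 10, 17, 24, 31; the last is October 31.
At the standard offset (UTC−03:00), 07:00 UTC − 3h = 04:00 Norur Territory standard time.
The standard-time date in Norur Territory, 22 April 2020, is outside the daylight-saving period (26 April – 31 October), so Norur Territory is on standard time, UTC−03:00.
07:00 UTC − 3h = 04:00 Norur Territory.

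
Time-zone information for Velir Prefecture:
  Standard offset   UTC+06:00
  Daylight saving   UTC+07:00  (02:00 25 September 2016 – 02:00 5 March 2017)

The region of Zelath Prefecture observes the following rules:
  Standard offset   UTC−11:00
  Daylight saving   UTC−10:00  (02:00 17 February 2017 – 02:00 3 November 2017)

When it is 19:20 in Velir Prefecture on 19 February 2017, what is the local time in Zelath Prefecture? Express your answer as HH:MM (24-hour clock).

02:20

19 February 2017 lies within the daylight-saving period (25 September 2016 – 5 March 2017), so Velir Prefecture is on daylight time, UTC+07:00.
19:20 Velir Prefecture − 7h = 12:20 UTC.
At the standard offset (UTC−11:00), 12:20 UTC − 11h = 01:20 Zelath Prefecture standard time.
The standard-time date in Zelath Prefecture, 19 February 2017, lies within the daylight-saving period (17 February – 3 November), so Zelath Prefecture is on daylight time, UTC−10:00.
12:20 UTC − 10h = 02:20 Zelath Prefecture.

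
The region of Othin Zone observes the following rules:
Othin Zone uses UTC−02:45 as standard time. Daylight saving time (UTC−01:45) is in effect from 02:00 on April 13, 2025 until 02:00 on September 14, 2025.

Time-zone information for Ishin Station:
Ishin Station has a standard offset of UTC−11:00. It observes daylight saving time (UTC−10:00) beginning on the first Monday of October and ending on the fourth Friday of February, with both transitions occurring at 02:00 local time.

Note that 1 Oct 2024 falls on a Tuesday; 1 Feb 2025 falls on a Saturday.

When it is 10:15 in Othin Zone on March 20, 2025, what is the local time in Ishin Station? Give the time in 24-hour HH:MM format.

March 20, 2025 does not fall between 13 April and 14 September, so daylight saving is not in effect and Othin Zone is at UTC−02:45.
10:15 Othin Zone + 2h45m = 13:00 UTC.
1 October 2024 is a Tuesday, so the first Monday is October 7.
1 February 2025 is a Saturday, so the first Friday is February 7 and the fourth is February 28.
At the standard offset (UTC−11:00), 13:00 UTC − 11h = 02:00 Ishin Station standard time.
Daylight saving runs 7 October 2024 – 28 February 2025; the standard-time date in Ishin Station, March 20, 2025, is outside that window, so Ishin Station is on standard time at UTC−11:00.
13:00 UTC − 11h = 02:00 Ishin Station.

02:00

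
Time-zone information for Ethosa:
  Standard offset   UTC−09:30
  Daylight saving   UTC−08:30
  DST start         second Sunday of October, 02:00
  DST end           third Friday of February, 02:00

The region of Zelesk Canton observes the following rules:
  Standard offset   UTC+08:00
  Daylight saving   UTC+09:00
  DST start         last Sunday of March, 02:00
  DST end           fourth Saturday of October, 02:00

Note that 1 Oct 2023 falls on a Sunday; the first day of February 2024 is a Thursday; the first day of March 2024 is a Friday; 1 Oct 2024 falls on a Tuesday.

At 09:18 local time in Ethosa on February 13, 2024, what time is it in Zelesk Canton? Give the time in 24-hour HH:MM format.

1 October 2023 is a Sunday, so the first Sunday is October 1 and the second is October 8.
1 February 2024 is a Thursday, so the first Friday is February 2 and the third is February 16.
February 13, 2024 falls between 8 October 2023 and 16 February 2024, so daylight saving is in effect and Ethosa is at UTC−08:30.
09:18 Ethosa + 8h30m = 17:48 UTC.
1 March 2024 is a Friday, so Sundays fall on 3, 10, 17, 24, 31; the last is March 31.
1 October 2024 is a Tuesday, so the first Saturday is October 5 and the fourth is October 26.
At the standard offset (UTC+08:00), 17:48 UTC + 8h = 01:48 Zelesk Canton standard time (rolling into the next day, 14 February 2024).
The standard-time date in Zelesk Canton, February 14, 2024, is outside the daylight-saving period (31 March – 26 October), so Zelesk Canton is on standard time, UTC+08:00.
17:48 UTC + 8h = 01:48 Zelesk Canton (rolling into the next day, 14 February 2024).

01:48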